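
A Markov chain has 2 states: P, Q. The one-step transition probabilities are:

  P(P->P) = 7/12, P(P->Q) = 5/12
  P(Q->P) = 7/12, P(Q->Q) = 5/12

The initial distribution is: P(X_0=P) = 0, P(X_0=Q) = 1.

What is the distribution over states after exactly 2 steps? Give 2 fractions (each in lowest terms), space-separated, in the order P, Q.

Answer: 7/12 5/12

Derivation:
Propagating the distribution step by step (d_{t+1} = d_t * P):
d_0 = (P=0, Q=1)
  d_1[P] = 0*7/12 + 1*7/12 = 7/12
  d_1[Q] = 0*5/12 + 1*5/12 = 5/12
d_1 = (P=7/12, Q=5/12)
  d_2[P] = 7/12*7/12 + 5/12*7/12 = 7/12
  d_2[Q] = 7/12*5/12 + 5/12*5/12 = 5/12
d_2 = (P=7/12, Q=5/12)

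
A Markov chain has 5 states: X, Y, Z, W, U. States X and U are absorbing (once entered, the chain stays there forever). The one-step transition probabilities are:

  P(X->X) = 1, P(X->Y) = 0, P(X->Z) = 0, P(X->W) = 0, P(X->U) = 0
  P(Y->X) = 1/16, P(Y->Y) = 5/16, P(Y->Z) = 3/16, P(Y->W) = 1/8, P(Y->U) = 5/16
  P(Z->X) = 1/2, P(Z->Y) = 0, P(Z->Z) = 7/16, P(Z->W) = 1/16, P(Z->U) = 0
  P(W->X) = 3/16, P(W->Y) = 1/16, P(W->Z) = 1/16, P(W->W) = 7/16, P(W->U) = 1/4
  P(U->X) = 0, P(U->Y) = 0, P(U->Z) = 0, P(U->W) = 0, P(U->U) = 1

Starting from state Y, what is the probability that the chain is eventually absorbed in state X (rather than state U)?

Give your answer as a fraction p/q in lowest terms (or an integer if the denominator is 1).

Answer: 375/859

Derivation:
Let a_i = P(absorbed in X | start in state i).
Boundary conditions: a_X = 1, a_U = 0.
For each transient state i, a_i = sum_j P(i->j) * a_j:
  a_Y = 1/16*a_X + 5/16*a_Y + 3/16*a_Z + 1/8*a_W + 5/16*a_U
  a_Z = 1/2*a_X + 0*a_Y + 7/16*a_Z + 1/16*a_W + 0*a_U
  a_W = 3/16*a_X + 1/16*a_Y + 1/16*a_Z + 7/16*a_W + 1/4*a_U

Substituting a_X = 1 and a_U = 0, rearrange to (I - Q) a = r where r[i] = P(i -> X):
  [11/16, -3/16, -1/8] . (a_Y, a_Z, a_W) = 1/16
  [0, 9/16, -1/16] . (a_Y, a_Z, a_W) = 1/2
  [-1/16, -1/16, 9/16] . (a_Y, a_Z, a_W) = 3/16

Solving yields:
  a_Y = 375/859
  a_Z = 810/859
  a_W = 418/859

Starting state is Y, so the absorption probability is a_Y = 375/859.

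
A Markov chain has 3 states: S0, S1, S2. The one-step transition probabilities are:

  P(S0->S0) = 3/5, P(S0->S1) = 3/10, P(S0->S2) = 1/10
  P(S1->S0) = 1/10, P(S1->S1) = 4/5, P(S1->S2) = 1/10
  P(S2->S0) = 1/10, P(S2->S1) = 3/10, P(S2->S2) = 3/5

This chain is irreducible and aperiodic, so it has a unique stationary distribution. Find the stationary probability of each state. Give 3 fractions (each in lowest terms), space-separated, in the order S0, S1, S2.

The stationary distribution satisfies pi = pi * P, i.e.:
  pi_S0 = 3/5*pi_S0 + 1/10*pi_S1 + 1/10*pi_S2
  pi_S1 = 3/10*pi_S0 + 4/5*pi_S1 + 3/10*pi_S2
  pi_S2 = 1/10*pi_S0 + 1/10*pi_S1 + 3/5*pi_S2
with normalization: pi_S0 + pi_S1 + pi_S2 = 1.

Using the first 2 balance equations plus normalization, the linear system A*pi = b is:
  [-2/5, 1/10, 1/10] . pi = 0
  [3/10, -1/5, 3/10] . pi = 0
  [1, 1, 1] . pi = 1

Solving yields:
  pi_S0 = 1/5
  pi_S1 = 3/5
  pi_S2 = 1/5

Verification (pi * P):
  1/5*3/5 + 3/5*1/10 + 1/5*1/10 = 1/5 = pi_S0  (ok)
  1/5*3/10 + 3/5*4/5 + 1/5*3/10 = 3/5 = pi_S1  (ok)
  1/5*1/10 + 3/5*1/10 + 1/5*3/5 = 1/5 = pi_S2  (ok)

Answer: 1/5 3/5 1/5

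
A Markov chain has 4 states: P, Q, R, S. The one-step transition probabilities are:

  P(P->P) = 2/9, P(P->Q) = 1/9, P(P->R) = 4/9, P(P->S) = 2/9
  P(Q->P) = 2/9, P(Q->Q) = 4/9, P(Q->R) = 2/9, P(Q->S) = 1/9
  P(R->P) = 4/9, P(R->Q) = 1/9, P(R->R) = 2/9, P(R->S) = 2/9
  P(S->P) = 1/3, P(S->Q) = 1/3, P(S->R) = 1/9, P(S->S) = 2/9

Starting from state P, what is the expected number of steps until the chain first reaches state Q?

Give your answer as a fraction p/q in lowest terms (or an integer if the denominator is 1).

Let h_i = expected steps to first reach Q from state i.
Boundary: h_Q = 0.
First-step equations for the other states:
  h_P = 1 + 2/9*h_P + 1/9*h_Q + 4/9*h_R + 2/9*h_S
  h_R = 1 + 4/9*h_P + 1/9*h_Q + 2/9*h_R + 2/9*h_S
  h_S = 1 + 1/3*h_P + 1/3*h_Q + 1/9*h_R + 2/9*h_S

Substituting h_Q = 0 and rearranging gives the linear system (I - Q) h = 1:
  [7/9, -4/9, -2/9] . (h_P, h_R, h_S) = 1
  [-4/9, 7/9, -2/9] . (h_P, h_R, h_S) = 1
  [-1/3, -1/9, 7/9] . (h_P, h_R, h_S) = 1

Solving yields:
  h_P = 81/13
  h_R = 81/13
  h_S = 63/13

Starting state is P, so the expected hitting time is h_P = 81/13.

Answer: 81/13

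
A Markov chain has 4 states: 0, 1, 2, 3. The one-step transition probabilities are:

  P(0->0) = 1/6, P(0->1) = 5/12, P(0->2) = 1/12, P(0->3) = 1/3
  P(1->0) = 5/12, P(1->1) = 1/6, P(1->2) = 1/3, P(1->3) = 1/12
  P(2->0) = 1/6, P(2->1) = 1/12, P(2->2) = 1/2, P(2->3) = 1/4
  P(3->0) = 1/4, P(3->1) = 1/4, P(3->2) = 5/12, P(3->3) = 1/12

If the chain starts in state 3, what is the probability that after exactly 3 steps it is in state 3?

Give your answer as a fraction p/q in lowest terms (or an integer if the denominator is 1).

Computing P^3 by repeated multiplication:
P^1 =
  0: [1/6, 5/12, 1/12, 1/3]
  1: [5/12, 1/6, 1/3, 1/12]
  2: [1/6, 1/12, 1/2, 1/4]
  3: [1/4, 1/4, 5/12, 1/12]
P^2 =
  0: [43/144, 11/48, 1/3, 5/36]
  1: [31/144, 1/4, 7/24, 35/144]
  2: [5/24, 3/16, 19/48, 5/24]
  3: [17/72, 29/144, 25/72, 31/144]
P^3 =
  0: [407/1728, 389/1728, 563/1728, 41/192]
  1: [431/1728, 187/864, 301/864, 107/576]
  2: [133/576, 13/64, 35/96, 29/144]
  3: [203/864, 371/1728, 605/1728, 173/864]

(P^3)[3 -> 3] = 173/864

Answer: 173/864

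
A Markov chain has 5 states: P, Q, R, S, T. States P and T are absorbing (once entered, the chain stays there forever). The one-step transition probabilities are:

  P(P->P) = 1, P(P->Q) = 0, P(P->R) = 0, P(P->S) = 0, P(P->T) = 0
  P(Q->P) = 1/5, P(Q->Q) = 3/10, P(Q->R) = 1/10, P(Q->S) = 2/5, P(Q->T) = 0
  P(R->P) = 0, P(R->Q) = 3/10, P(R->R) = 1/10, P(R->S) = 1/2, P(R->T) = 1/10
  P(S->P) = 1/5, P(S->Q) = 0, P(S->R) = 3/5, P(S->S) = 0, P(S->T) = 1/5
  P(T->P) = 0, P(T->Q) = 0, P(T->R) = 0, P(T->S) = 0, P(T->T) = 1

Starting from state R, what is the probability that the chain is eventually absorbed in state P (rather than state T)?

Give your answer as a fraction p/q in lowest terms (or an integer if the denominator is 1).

Let a_i = P(absorbed in P | start in state i).
Boundary conditions: a_P = 1, a_T = 0.
For each transient state i, a_i = sum_j P(i->j) * a_j:
  a_Q = 1/5*a_P + 3/10*a_Q + 1/10*a_R + 2/5*a_S + 0*a_T
  a_R = 0*a_P + 3/10*a_Q + 1/10*a_R + 1/2*a_S + 1/10*a_T
  a_S = 1/5*a_P + 0*a_Q + 3/5*a_R + 0*a_S + 1/5*a_T

Substituting a_P = 1 and a_T = 0, rearrange to (I - Q) a = r where r[i] = P(i -> P):
  [7/10, -1/10, -2/5] . (a_Q, a_R, a_S) = 1/5
  [-3/10, 9/10, -1/2] . (a_Q, a_R, a_S) = 0
  [0, -3/5, 1] . (a_Q, a_R, a_S) = 1/5

Solving yields:
  a_Q = 101/159
  a_R = 77/159
  a_S = 26/53

Starting state is R, so the absorption probability is a_R = 77/159.

Answer: 77/159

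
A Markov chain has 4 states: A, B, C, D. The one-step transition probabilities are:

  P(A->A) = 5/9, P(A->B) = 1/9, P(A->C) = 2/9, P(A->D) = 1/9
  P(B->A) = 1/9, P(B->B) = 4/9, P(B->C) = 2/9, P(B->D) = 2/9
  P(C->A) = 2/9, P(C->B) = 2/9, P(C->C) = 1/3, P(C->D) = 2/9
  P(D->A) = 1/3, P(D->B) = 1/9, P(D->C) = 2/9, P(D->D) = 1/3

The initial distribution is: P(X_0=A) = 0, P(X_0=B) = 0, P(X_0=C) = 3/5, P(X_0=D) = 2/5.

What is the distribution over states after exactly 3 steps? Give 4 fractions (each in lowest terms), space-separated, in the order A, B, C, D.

Propagating the distribution step by step (d_{t+1} = d_t * P):
d_0 = (A=0, B=0, C=3/5, D=2/5)
  d_1[A] = 0*5/9 + 0*1/9 + 3/5*2/9 + 2/5*1/3 = 4/15
  d_1[B] = 0*1/9 + 0*4/9 + 3/5*2/9 + 2/5*1/9 = 8/45
  d_1[C] = 0*2/9 + 0*2/9 + 3/5*1/3 + 2/5*2/9 = 13/45
  d_1[D] = 0*1/9 + 0*2/9 + 3/5*2/9 + 2/5*1/3 = 4/15
d_1 = (A=4/15, B=8/45, C=13/45, D=4/15)
  d_2[A] = 4/15*5/9 + 8/45*1/9 + 13/45*2/9 + 4/15*1/3 = 26/81
  d_2[B] = 4/15*1/9 + 8/45*4/9 + 13/45*2/9 + 4/15*1/9 = 82/405
  d_2[C] = 4/15*2/9 + 8/45*2/9 + 13/45*1/3 + 4/15*2/9 = 103/405
  d_2[D] = 4/15*1/9 + 8/45*2/9 + 13/45*2/9 + 4/15*1/3 = 2/9
d_2 = (A=26/81, B=82/405, C=103/405, D=2/9)
  d_3[A] = 26/81*5/9 + 82/405*1/9 + 103/405*2/9 + 2/9*1/3 = 1208/3645
  d_3[B] = 26/81*1/9 + 82/405*4/9 + 103/405*2/9 + 2/9*1/9 = 754/3645
  d_3[C] = 26/81*2/9 + 82/405*2/9 + 103/405*1/3 + 2/9*2/9 = 913/3645
  d_3[D] = 26/81*1/9 + 82/405*2/9 + 103/405*2/9 + 2/9*1/3 = 154/729
d_3 = (A=1208/3645, B=754/3645, C=913/3645, D=154/729)

Answer: 1208/3645 754/3645 913/3645 154/729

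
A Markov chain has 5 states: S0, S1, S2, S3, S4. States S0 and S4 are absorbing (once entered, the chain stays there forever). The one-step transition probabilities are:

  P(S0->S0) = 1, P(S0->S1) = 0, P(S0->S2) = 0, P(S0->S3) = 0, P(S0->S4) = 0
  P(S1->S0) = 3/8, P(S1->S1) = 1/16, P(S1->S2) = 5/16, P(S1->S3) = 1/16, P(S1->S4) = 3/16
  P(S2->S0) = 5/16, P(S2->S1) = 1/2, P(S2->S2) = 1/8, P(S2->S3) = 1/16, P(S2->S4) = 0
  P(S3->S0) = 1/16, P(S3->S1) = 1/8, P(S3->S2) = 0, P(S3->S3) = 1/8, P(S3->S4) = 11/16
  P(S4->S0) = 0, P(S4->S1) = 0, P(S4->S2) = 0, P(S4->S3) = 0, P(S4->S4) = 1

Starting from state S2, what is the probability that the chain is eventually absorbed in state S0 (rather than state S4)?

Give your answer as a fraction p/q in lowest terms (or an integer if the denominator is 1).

Answer: 1747/2342

Derivation:
Let a_i = P(absorbed in S0 | start in state i).
Boundary conditions: a_S0 = 1, a_S4 = 0.
For each transient state i, a_i = sum_j P(i->j) * a_j:
  a_S1 = 3/8*a_S0 + 1/16*a_S1 + 5/16*a_S2 + 1/16*a_S3 + 3/16*a_S4
  a_S2 = 5/16*a_S0 + 1/2*a_S1 + 1/8*a_S2 + 1/16*a_S3 + 0*a_S4
  a_S3 = 1/16*a_S0 + 1/8*a_S1 + 0*a_S2 + 1/8*a_S3 + 11/16*a_S4

Substituting a_S0 = 1 and a_S4 = 0, rearrange to (I - Q) a = r where r[i] = P(i -> S0):
  [15/16, -5/16, -1/16] . (a_S1, a_S2, a_S3) = 3/8
  [-1/2, 7/8, -1/16] . (a_S1, a_S2, a_S3) = 5/16
  [-1/8, 0, 7/8] . (a_S1, a_S2, a_S3) = 1/16

Solving yields:
  a_S1 = 1545/2342
  a_S2 = 1747/2342
  a_S3 = 194/1171

Starting state is S2, so the absorption probability is a_S2 = 1747/2342.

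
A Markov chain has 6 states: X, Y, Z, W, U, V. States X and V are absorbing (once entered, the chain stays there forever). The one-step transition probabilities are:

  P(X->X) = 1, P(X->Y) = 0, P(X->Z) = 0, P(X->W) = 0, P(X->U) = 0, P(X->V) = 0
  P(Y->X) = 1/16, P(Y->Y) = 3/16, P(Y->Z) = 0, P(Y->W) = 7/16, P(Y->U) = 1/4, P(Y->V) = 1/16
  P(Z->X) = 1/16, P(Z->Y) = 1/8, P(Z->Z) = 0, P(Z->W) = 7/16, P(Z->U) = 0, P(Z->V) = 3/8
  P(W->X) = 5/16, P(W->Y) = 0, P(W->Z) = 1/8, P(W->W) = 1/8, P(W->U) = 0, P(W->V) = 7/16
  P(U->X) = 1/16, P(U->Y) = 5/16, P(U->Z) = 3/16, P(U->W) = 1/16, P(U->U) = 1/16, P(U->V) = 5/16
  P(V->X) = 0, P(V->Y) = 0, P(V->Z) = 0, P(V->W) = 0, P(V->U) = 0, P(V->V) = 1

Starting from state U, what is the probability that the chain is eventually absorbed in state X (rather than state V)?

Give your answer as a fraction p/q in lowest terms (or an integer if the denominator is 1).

Answer: 9897/35978

Derivation:
Let a_i = P(absorbed in X | start in state i).
Boundary conditions: a_X = 1, a_V = 0.
For each transient state i, a_i = sum_j P(i->j) * a_j:
  a_Y = 1/16*a_X + 3/16*a_Y + 0*a_Z + 7/16*a_W + 1/4*a_U + 1/16*a_V
  a_Z = 1/16*a_X + 1/8*a_Y + 0*a_Z + 7/16*a_W + 0*a_U + 3/8*a_V
  a_W = 5/16*a_X + 0*a_Y + 1/8*a_Z + 1/8*a_W + 0*a_U + 7/16*a_V
  a_U = 1/16*a_X + 5/16*a_Y + 3/16*a_Z + 1/16*a_W + 1/16*a_U + 5/16*a_V

Substituting a_X = 1 and a_V = 0, rearrange to (I - Q) a = r where r[i] = P(i -> X):
  [13/16, 0, -7/16, -1/4] . (a_Y, a_Z, a_W, a_U) = 1/16
  [-1/8, 1, -7/16, 0] . (a_Y, a_Z, a_W, a_U) = 1/16
  [0, -1/8, 7/8, 0] . (a_Y, a_Z, a_W, a_U) = 5/16
  [-5/16, -3/16, -1/16, 15/16] . (a_Y, a_Z, a_W, a_U) = 1/16

Solving yields:
  a_Y = 6758/17989
  a_Z = 10197/35978
  a_W = 7153/17989
  a_U = 9897/35978

Starting state is U, so the absorption probability is a_U = 9897/35978.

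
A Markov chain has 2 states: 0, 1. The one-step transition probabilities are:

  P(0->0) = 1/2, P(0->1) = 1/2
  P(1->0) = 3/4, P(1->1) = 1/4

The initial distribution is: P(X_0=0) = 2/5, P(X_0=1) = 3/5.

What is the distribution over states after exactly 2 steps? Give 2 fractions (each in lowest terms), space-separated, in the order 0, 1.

Propagating the distribution step by step (d_{t+1} = d_t * P):
d_0 = (0=2/5, 1=3/5)
  d_1[0] = 2/5*1/2 + 3/5*3/4 = 13/20
  d_1[1] = 2/5*1/2 + 3/5*1/4 = 7/20
d_1 = (0=13/20, 1=7/20)
  d_2[0] = 13/20*1/2 + 7/20*3/4 = 47/80
  d_2[1] = 13/20*1/2 + 7/20*1/4 = 33/80
d_2 = (0=47/80, 1=33/80)

Answer: 47/80 33/80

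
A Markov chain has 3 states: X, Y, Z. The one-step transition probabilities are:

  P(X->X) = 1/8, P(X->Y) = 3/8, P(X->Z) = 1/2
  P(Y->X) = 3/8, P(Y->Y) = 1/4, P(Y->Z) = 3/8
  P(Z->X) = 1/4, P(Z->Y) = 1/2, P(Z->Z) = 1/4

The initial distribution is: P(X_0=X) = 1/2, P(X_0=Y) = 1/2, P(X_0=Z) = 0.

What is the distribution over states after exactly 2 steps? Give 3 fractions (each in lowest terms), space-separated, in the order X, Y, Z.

Propagating the distribution step by step (d_{t+1} = d_t * P):
d_0 = (X=1/2, Y=1/2, Z=0)
  d_1[X] = 1/2*1/8 + 1/2*3/8 + 0*1/4 = 1/4
  d_1[Y] = 1/2*3/8 + 1/2*1/4 + 0*1/2 = 5/16
  d_1[Z] = 1/2*1/2 + 1/2*3/8 + 0*1/4 = 7/16
d_1 = (X=1/4, Y=5/16, Z=7/16)
  d_2[X] = 1/4*1/8 + 5/16*3/8 + 7/16*1/4 = 33/128
  d_2[Y] = 1/4*3/8 + 5/16*1/4 + 7/16*1/2 = 25/64
  d_2[Z] = 1/4*1/2 + 5/16*3/8 + 7/16*1/4 = 45/128
d_2 = (X=33/128, Y=25/64, Z=45/128)

Answer: 33/128 25/64 45/128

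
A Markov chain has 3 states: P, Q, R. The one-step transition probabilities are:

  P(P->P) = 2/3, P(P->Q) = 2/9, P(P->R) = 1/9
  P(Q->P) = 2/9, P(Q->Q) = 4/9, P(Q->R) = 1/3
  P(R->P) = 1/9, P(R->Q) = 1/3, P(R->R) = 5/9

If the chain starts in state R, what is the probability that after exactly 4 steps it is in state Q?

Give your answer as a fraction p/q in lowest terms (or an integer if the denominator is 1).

Answer: 749/2187

Derivation:
Computing P^4 by repeated multiplication:
P^1 =
  P: [2/3, 2/9, 1/9]
  Q: [2/9, 4/9, 1/3]
  R: [1/9, 1/3, 5/9]
P^2 =
  P: [41/81, 23/81, 17/81]
  Q: [23/81, 29/81, 29/81]
  R: [17/81, 29/81, 35/81]
P^3 =
  P: [103/243, 25/81, 65/243]
  Q: [25/81, 83/243, 85/243]
  R: [65/243, 85/243, 31/81]
P^4 =
  P: [833/2187, 701/2187, 653/2187]
  Q: [701/2187, 737/2187, 749/2187]
  R: [653/2187, 749/2187, 785/2187]

(P^4)[R -> Q] = 749/2187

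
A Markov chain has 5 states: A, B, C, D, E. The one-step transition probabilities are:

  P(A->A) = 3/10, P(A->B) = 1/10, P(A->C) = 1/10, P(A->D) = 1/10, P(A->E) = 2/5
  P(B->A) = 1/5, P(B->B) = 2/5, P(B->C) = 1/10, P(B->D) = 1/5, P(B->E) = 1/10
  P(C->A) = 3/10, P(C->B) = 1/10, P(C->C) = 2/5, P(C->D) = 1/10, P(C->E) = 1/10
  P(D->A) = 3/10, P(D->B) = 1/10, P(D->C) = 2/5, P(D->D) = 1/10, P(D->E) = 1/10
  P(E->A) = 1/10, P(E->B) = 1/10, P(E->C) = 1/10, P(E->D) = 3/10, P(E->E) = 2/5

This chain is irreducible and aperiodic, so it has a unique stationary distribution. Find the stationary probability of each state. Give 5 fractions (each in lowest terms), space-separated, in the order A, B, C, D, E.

The stationary distribution satisfies pi = pi * P, i.e.:
  pi_A = 3/10*pi_A + 1/5*pi_B + 3/10*pi_C + 3/10*pi_D + 1/10*pi_E
  pi_B = 1/10*pi_A + 2/5*pi_B + 1/10*pi_C + 1/10*pi_D + 1/10*pi_E
  pi_C = 1/10*pi_A + 1/10*pi_B + 2/5*pi_C + 2/5*pi_D + 1/10*pi_E
  pi_D = 1/10*pi_A + 1/5*pi_B + 1/10*pi_C + 1/10*pi_D + 3/10*pi_E
  pi_E = 2/5*pi_A + 1/10*pi_B + 1/10*pi_C + 1/10*pi_D + 2/5*pi_E
with normalization: pi_A + pi_B + pi_C + pi_D + pi_E = 1.

Using the first 4 balance equations plus normalization, the linear system A*pi = b is:
  [-7/10, 1/5, 3/10, 3/10, 1/10] . pi = 0
  [1/10, -3/5, 1/10, 1/10, 1/10] . pi = 0
  [1/10, 1/10, -3/5, 2/5, 1/10] . pi = 0
  [1/10, 1/5, 1/10, -9/10, 3/10] . pi = 0
  [1, 1, 1, 1, 1] . pi = 1

Solving yields:
  pi_A = 9/38
  pi_B = 1/7
  pi_C = 283/1330
  pi_D = 31/190
  pi_E = 65/266

Verification (pi * P):
  9/38*3/10 + 1/7*1/5 + 283/1330*3/10 + 31/190*3/10 + 65/266*1/10 = 9/38 = pi_A  (ok)
  9/38*1/10 + 1/7*2/5 + 283/1330*1/10 + 31/190*1/10 + 65/266*1/10 = 1/7 = pi_B  (ok)
  9/38*1/10 + 1/7*1/10 + 283/1330*2/5 + 31/190*2/5 + 65/266*1/10 = 283/1330 = pi_C  (ok)
  9/38*1/10 + 1/7*1/5 + 283/1330*1/10 + 31/190*1/10 + 65/266*3/10 = 31/190 = pi_D  (ok)
  9/38*2/5 + 1/7*1/10 + 283/1330*1/10 + 31/190*1/10 + 65/266*2/5 = 65/266 = pi_E  (ok)

Answer: 9/38 1/7 283/1330 31/190 65/266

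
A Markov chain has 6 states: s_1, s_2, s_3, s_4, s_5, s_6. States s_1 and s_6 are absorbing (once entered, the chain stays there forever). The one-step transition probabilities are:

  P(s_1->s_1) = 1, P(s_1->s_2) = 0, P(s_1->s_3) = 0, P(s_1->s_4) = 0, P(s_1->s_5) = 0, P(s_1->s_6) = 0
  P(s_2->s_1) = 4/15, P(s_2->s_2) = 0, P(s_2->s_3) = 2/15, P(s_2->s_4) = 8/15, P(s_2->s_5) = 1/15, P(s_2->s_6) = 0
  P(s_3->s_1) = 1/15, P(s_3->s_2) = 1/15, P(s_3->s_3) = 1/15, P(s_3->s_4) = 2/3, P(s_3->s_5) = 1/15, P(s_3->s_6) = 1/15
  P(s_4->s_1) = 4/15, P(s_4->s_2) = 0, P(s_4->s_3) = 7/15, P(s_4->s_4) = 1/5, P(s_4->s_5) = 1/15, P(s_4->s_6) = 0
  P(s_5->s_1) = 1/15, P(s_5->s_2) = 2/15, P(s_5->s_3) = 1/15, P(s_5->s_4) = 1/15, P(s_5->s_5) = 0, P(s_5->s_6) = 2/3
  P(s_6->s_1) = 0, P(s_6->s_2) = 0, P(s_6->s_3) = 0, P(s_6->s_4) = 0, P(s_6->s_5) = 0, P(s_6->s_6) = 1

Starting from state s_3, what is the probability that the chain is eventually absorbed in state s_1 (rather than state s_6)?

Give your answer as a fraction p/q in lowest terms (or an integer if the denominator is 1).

Let a_i = P(absorbed in s_1 | start in state i).
Boundary conditions: a_s_1 = 1, a_s_6 = 0.
For each transient state i, a_i = sum_j P(i->j) * a_j:
  a_s_2 = 4/15*a_s_1 + 0*a_s_2 + 2/15*a_s_3 + 8/15*a_s_4 + 1/15*a_s_5 + 0*a_s_6
  a_s_3 = 1/15*a_s_1 + 1/15*a_s_2 + 1/15*a_s_3 + 2/3*a_s_4 + 1/15*a_s_5 + 1/15*a_s_6
  a_s_4 = 4/15*a_s_1 + 0*a_s_2 + 7/15*a_s_3 + 1/5*a_s_4 + 1/15*a_s_5 + 0*a_s_6
  a_s_5 = 1/15*a_s_1 + 2/15*a_s_2 + 1/15*a_s_3 + 1/15*a_s_4 + 0*a_s_5 + 2/3*a_s_6

Substituting a_s_1 = 1 and a_s_6 = 0, rearrange to (I - Q) a = r where r[i] = P(i -> s_1):
  [1, -2/15, -8/15, -1/15] . (a_s_2, a_s_3, a_s_4, a_s_5) = 4/15
  [-1/15, 14/15, -2/3, -1/15] . (a_s_2, a_s_3, a_s_4, a_s_5) = 1/15
  [0, -7/15, 4/5, -1/15] . (a_s_2, a_s_3, a_s_4, a_s_5) = 4/15
  [-2/15, -1/15, -1/15, 1] . (a_s_2, a_s_3, a_s_4, a_s_5) = 1/15

Solving yields:
  a_s_2 = 3047/3912
  a_s_3 = 2683/3912
  a_s_4 = 739/978
  a_s_5 = 1043/3912

Starting state is s_3, so the absorption probability is a_s_3 = 2683/3912.

Answer: 2683/3912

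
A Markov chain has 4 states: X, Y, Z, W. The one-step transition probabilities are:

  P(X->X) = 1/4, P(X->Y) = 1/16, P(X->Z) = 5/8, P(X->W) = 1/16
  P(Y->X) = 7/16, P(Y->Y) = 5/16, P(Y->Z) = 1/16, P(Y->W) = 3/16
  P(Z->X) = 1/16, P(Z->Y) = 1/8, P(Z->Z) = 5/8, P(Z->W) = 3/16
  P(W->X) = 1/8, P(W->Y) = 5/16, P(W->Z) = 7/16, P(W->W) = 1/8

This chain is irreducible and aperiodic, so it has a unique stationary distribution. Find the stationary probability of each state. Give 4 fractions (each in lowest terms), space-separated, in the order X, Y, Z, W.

The stationary distribution satisfies pi = pi * P, i.e.:
  pi_X = 1/4*pi_X + 7/16*pi_Y + 1/16*pi_Z + 1/8*pi_W
  pi_Y = 1/16*pi_X + 5/16*pi_Y + 1/8*pi_Z + 5/16*pi_W
  pi_Z = 5/8*pi_X + 1/16*pi_Y + 5/8*pi_Z + 7/16*pi_W
  pi_W = 1/16*pi_X + 3/16*pi_Y + 3/16*pi_Z + 1/8*pi_W
with normalization: pi_X + pi_Y + pi_Z + pi_W = 1.

Using the first 3 balance equations plus normalization, the linear system A*pi = b is:
  [-3/4, 7/16, 1/16, 1/8] . pi = 0
  [1/16, -11/16, 1/8, 5/16] . pi = 0
  [5/8, 1/16, -3/8, 7/16] . pi = 0
  [1, 1, 1, 1] . pi = 1

Solving yields:
  pi_X = 518/3037
  pi_Y = 537/3037
  pi_Z = 1507/3037
  pi_W = 475/3037

Verification (pi * P):
  518/3037*1/4 + 537/3037*7/16 + 1507/3037*1/16 + 475/3037*1/8 = 518/3037 = pi_X  (ok)
  518/3037*1/16 + 537/3037*5/16 + 1507/3037*1/8 + 475/3037*5/16 = 537/3037 = pi_Y  (ok)
  518/3037*5/8 + 537/3037*1/16 + 1507/3037*5/8 + 475/3037*7/16 = 1507/3037 = pi_Z  (ok)
  518/3037*1/16 + 537/3037*3/16 + 1507/3037*3/16 + 475/3037*1/8 = 475/3037 = pi_W  (ok)

Answer: 518/3037 537/3037 1507/3037 475/3037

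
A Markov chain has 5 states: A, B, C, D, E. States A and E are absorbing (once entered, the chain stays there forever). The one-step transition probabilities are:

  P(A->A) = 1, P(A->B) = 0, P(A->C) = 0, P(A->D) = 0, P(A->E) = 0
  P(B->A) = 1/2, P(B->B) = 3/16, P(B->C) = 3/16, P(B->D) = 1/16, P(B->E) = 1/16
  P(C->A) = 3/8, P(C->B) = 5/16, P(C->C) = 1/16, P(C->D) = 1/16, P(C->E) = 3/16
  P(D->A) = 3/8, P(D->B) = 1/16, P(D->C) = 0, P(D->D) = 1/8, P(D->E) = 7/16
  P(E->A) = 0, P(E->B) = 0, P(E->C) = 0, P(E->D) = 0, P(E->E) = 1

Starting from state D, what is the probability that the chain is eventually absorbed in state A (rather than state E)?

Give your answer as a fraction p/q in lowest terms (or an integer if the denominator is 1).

Let a_i = P(absorbed in A | start in state i).
Boundary conditions: a_A = 1, a_E = 0.
For each transient state i, a_i = sum_j P(i->j) * a_j:
  a_B = 1/2*a_A + 3/16*a_B + 3/16*a_C + 1/16*a_D + 1/16*a_E
  a_C = 3/8*a_A + 5/16*a_B + 1/16*a_C + 1/16*a_D + 3/16*a_E
  a_D = 3/8*a_A + 1/16*a_B + 0*a_C + 1/8*a_D + 7/16*a_E

Substituting a_A = 1 and a_E = 0, rearrange to (I - Q) a = r where r[i] = P(i -> A):
  [13/16, -3/16, -1/16] . (a_B, a_C, a_D) = 1/2
  [-5/16, 15/16, -1/16] . (a_B, a_C, a_D) = 3/8
  [-1/16, 0, 7/8] . (a_B, a_C, a_D) = 3/8

Solving yields:
  a_B = 340/417
  a_C = 881/1251
  a_D = 203/417

Starting state is D, so the absorption probability is a_D = 203/417.

Answer: 203/417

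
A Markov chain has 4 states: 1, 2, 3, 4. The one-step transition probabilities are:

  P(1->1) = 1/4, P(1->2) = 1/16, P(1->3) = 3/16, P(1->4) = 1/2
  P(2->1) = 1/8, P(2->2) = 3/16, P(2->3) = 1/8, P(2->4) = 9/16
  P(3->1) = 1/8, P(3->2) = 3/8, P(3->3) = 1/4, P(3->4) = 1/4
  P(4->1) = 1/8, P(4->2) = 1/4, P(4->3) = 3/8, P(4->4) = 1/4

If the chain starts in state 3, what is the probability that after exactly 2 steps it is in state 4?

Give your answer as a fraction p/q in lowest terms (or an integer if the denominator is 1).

Computing P^2 by repeated multiplication:
P^1 =
  1: [1/4, 1/16, 3/16, 1/2]
  2: [1/8, 3/16, 1/8, 9/16]
  3: [1/8, 3/8, 1/4, 1/4]
  4: [1/8, 1/4, 3/8, 1/4]
P^2 =
  1: [5/32, 57/256, 37/128, 85/256]
  2: [9/64, 59/256, 37/128, 87/256]
  3: [9/64, 15/64, 29/128, 51/128]
  4: [9/64, 33/128, 31/128, 23/64]

(P^2)[3 -> 4] = 51/128

Answer: 51/128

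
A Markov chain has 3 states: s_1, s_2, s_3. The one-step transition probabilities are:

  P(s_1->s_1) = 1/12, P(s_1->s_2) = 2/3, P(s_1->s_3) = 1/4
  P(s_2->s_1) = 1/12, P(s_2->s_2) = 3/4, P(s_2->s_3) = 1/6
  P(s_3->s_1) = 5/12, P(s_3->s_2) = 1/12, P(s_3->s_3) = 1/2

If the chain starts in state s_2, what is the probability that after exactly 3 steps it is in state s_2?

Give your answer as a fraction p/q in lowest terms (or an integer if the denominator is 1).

Computing P^3 by repeated multiplication:
P^1 =
  s_1: [1/12, 2/3, 1/4]
  s_2: [1/12, 3/4, 1/6]
  s_3: [5/12, 1/12, 1/2]
P^2 =
  s_1: [1/6, 83/144, 37/144]
  s_2: [5/36, 91/144, 11/48]
  s_3: [1/4, 55/144, 53/144]
P^3 =
  s_1: [73/432, 61/108, 115/432]
  s_2: [23/144, 253/432, 55/216]
  s_3: [89/432, 209/432, 67/216]

(P^3)[s_2 -> s_2] = 253/432

Answer: 253/432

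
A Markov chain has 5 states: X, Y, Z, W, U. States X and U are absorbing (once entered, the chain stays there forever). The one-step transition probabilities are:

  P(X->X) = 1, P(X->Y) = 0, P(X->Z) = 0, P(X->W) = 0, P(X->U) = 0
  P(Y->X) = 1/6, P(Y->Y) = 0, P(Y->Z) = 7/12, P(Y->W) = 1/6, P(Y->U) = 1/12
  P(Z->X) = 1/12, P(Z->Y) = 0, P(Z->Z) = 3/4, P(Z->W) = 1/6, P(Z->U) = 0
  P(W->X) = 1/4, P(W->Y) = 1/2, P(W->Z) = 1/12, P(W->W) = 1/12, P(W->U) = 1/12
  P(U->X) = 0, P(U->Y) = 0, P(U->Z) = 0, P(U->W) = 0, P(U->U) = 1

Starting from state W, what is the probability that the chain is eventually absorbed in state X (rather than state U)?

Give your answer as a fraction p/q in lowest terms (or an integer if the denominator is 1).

Answer: 11/14

Derivation:
Let a_i = P(absorbed in X | start in state i).
Boundary conditions: a_X = 1, a_U = 0.
For each transient state i, a_i = sum_j P(i->j) * a_j:
  a_Y = 1/6*a_X + 0*a_Y + 7/12*a_Z + 1/6*a_W + 1/12*a_U
  a_Z = 1/12*a_X + 0*a_Y + 3/4*a_Z + 1/6*a_W + 0*a_U
  a_W = 1/4*a_X + 1/2*a_Y + 1/12*a_Z + 1/12*a_W + 1/12*a_U

Substituting a_X = 1 and a_U = 0, rearrange to (I - Q) a = r where r[i] = P(i -> X):
  [1, -7/12, -1/6] . (a_Y, a_Z, a_W) = 1/6
  [0, 1/4, -1/6] . (a_Y, a_Z, a_W) = 1/12
  [-1/2, -1/12, 11/12] . (a_Y, a_Z, a_W) = 1/4

Solving yields:
  a_Y = 67/84
  a_Z = 6/7
  a_W = 11/14

Starting state is W, so the absorption probability is a_W = 11/14.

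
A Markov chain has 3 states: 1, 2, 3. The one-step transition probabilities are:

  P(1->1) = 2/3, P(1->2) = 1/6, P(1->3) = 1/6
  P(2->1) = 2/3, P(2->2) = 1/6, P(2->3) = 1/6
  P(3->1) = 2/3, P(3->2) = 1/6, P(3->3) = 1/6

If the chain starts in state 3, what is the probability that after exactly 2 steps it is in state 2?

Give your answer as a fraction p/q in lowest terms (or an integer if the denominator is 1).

Answer: 1/6

Derivation:
Computing P^2 by repeated multiplication:
P^1 =
  1: [2/3, 1/6, 1/6]
  2: [2/3, 1/6, 1/6]
  3: [2/3, 1/6, 1/6]
P^2 =
  1: [2/3, 1/6, 1/6]
  2: [2/3, 1/6, 1/6]
  3: [2/3, 1/6, 1/6]

(P^2)[3 -> 2] = 1/6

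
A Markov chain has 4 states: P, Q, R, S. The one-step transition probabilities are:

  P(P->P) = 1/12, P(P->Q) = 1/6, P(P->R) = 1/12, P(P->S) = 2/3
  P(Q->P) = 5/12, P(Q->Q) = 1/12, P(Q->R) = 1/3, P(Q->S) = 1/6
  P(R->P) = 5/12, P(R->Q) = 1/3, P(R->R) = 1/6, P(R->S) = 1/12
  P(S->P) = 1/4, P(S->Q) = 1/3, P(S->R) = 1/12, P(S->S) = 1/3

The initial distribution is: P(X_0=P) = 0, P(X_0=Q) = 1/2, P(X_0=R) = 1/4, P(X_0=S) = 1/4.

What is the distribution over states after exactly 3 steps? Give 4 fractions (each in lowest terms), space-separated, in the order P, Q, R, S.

Answer: 929/3456 271/1152 1043/6912 265/768

Derivation:
Propagating the distribution step by step (d_{t+1} = d_t * P):
d_0 = (P=0, Q=1/2, R=1/4, S=1/4)
  d_1[P] = 0*1/12 + 1/2*5/12 + 1/4*5/12 + 1/4*1/4 = 3/8
  d_1[Q] = 0*1/6 + 1/2*1/12 + 1/4*1/3 + 1/4*1/3 = 5/24
  d_1[R] = 0*1/12 + 1/2*1/3 + 1/4*1/6 + 1/4*1/12 = 11/48
  d_1[S] = 0*2/3 + 1/2*1/6 + 1/4*1/12 + 1/4*1/3 = 3/16
d_1 = (P=3/8, Q=5/24, R=11/48, S=3/16)
  d_2[P] = 3/8*1/12 + 5/24*5/12 + 11/48*5/12 + 3/16*1/4 = 25/96
  d_2[Q] = 3/8*1/6 + 5/24*1/12 + 11/48*1/3 + 3/16*1/3 = 7/32
  d_2[R] = 3/8*1/12 + 5/24*1/3 + 11/48*1/6 + 3/16*1/12 = 89/576
  d_2[S] = 3/8*2/3 + 5/24*1/6 + 11/48*1/12 + 3/16*1/3 = 211/576
d_2 = (P=25/96, Q=7/32, R=89/576, S=211/576)
  d_3[P] = 25/96*1/12 + 7/32*5/12 + 89/576*5/12 + 211/576*1/4 = 929/3456
  d_3[Q] = 25/96*1/6 + 7/32*1/12 + 89/576*1/3 + 211/576*1/3 = 271/1152
  d_3[R] = 25/96*1/12 + 7/32*1/3 + 89/576*1/6 + 211/576*1/12 = 1043/6912
  d_3[S] = 25/96*2/3 + 7/32*1/6 + 89/576*1/12 + 211/576*1/3 = 265/768
d_3 = (P=929/3456, Q=271/1152, R=1043/6912, S=265/768)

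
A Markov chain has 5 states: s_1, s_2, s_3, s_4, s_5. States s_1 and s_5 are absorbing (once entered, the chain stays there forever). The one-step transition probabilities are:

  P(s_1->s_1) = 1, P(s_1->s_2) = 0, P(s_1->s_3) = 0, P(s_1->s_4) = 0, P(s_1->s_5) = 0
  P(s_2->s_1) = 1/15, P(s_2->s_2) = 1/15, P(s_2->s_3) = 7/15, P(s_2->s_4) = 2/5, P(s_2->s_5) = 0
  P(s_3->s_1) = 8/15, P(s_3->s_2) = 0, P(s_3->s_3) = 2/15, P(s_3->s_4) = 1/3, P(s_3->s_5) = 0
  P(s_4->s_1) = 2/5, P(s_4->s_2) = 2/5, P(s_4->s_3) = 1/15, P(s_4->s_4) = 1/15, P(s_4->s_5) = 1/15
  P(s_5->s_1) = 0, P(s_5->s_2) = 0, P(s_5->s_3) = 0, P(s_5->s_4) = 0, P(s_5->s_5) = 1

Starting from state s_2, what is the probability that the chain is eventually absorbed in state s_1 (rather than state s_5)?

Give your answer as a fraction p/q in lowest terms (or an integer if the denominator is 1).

Answer: 1687/1800

Derivation:
Let a_i = P(absorbed in s_1 | start in state i).
Boundary conditions: a_s_1 = 1, a_s_5 = 0.
For each transient state i, a_i = sum_j P(i->j) * a_j:
  a_s_2 = 1/15*a_s_1 + 1/15*a_s_2 + 7/15*a_s_3 + 2/5*a_s_4 + 0*a_s_5
  a_s_3 = 8/15*a_s_1 + 0*a_s_2 + 2/15*a_s_3 + 1/3*a_s_4 + 0*a_s_5
  a_s_4 = 2/5*a_s_1 + 2/5*a_s_2 + 1/15*a_s_3 + 1/15*a_s_4 + 1/15*a_s_5

Substituting a_s_1 = 1 and a_s_5 = 0, rearrange to (I - Q) a = r where r[i] = P(i -> s_1):
  [14/15, -7/15, -2/5] . (a_s_2, a_s_3, a_s_4) = 1/15
  [0, 13/15, -1/3] . (a_s_2, a_s_3, a_s_4) = 8/15
  [-2/5, -1/15, 14/15] . (a_s_2, a_s_3, a_s_4) = 2/5

Solving yields:
  a_s_2 = 1687/1800
  a_s_3 = 173/180
  a_s_4 = 809/900

Starting state is s_2, so the absorption probability is a_s_2 = 1687/1800.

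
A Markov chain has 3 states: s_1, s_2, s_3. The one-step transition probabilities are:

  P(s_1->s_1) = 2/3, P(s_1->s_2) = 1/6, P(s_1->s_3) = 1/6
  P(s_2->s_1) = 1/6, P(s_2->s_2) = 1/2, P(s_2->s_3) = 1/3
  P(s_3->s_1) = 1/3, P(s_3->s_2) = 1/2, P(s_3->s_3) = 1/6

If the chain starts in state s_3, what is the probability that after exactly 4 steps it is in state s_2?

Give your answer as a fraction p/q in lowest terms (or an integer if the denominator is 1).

Answer: 10/27

Derivation:
Computing P^4 by repeated multiplication:
P^1 =
  s_1: [2/3, 1/6, 1/6]
  s_2: [1/6, 1/2, 1/3]
  s_3: [1/3, 1/2, 1/6]
P^2 =
  s_1: [19/36, 5/18, 7/36]
  s_2: [11/36, 4/9, 1/4]
  s_3: [13/36, 7/18, 1/4]
P^3 =
  s_1: [25/54, 35/108, 23/108]
  s_2: [13/36, 43/108, 13/54]
  s_3: [7/18, 41/108, 25/108]
P^4 =
  s_1: [281/648, 28/81, 143/648]
  s_2: [251/648, 41/108, 151/648]
  s_3: [259/648, 10/27, 149/648]

(P^4)[s_3 -> s_2] = 10/27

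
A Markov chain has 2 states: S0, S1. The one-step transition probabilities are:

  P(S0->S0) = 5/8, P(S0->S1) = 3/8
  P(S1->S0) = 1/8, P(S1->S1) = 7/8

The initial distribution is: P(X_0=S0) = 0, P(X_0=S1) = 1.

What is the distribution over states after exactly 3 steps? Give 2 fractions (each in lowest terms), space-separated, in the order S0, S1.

Answer: 7/32 25/32

Derivation:
Propagating the distribution step by step (d_{t+1} = d_t * P):
d_0 = (S0=0, S1=1)
  d_1[S0] = 0*5/8 + 1*1/8 = 1/8
  d_1[S1] = 0*3/8 + 1*7/8 = 7/8
d_1 = (S0=1/8, S1=7/8)
  d_2[S0] = 1/8*5/8 + 7/8*1/8 = 3/16
  d_2[S1] = 1/8*3/8 + 7/8*7/8 = 13/16
d_2 = (S0=3/16, S1=13/16)
  d_3[S0] = 3/16*5/8 + 13/16*1/8 = 7/32
  d_3[S1] = 3/16*3/8 + 13/16*7/8 = 25/32
d_3 = (S0=7/32, S1=25/32)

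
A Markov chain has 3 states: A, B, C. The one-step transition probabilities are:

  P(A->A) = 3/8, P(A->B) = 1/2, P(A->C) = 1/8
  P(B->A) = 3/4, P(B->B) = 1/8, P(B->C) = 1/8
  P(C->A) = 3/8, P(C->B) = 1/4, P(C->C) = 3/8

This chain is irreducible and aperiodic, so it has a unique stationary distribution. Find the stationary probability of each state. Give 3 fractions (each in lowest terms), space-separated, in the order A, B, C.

The stationary distribution satisfies pi = pi * P, i.e.:
  pi_A = 3/8*pi_A + 3/4*pi_B + 3/8*pi_C
  pi_B = 1/2*pi_A + 1/8*pi_B + 1/4*pi_C
  pi_C = 1/8*pi_A + 1/8*pi_B + 3/8*pi_C
with normalization: pi_A + pi_B + pi_C = 1.

Using the first 2 balance equations plus normalization, the linear system A*pi = b is:
  [-5/8, 3/4, 3/8] . pi = 0
  [1/2, -7/8, 1/4] . pi = 0
  [1, 1, 1] . pi = 1

Solving yields:
  pi_A = 1/2
  pi_B = 1/3
  pi_C = 1/6

Verification (pi * P):
  1/2*3/8 + 1/3*3/4 + 1/6*3/8 = 1/2 = pi_A  (ok)
  1/2*1/2 + 1/3*1/8 + 1/6*1/4 = 1/3 = pi_B  (ok)
  1/2*1/8 + 1/3*1/8 + 1/6*3/8 = 1/6 = pi_C  (ok)

Answer: 1/2 1/3 1/6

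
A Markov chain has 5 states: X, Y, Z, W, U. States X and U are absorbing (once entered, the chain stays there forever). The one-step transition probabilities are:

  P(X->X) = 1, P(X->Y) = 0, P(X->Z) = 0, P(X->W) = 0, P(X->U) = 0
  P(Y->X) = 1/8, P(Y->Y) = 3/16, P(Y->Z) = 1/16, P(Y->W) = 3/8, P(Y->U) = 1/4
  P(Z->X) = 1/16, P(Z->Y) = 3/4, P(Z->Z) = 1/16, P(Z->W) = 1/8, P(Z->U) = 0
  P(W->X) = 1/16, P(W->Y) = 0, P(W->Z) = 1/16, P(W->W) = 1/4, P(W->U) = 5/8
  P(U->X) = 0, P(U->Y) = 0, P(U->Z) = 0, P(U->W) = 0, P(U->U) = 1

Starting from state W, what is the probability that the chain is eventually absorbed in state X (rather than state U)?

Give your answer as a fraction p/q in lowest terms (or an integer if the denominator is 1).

Answer: 110/1049

Derivation:
Let a_i = P(absorbed in X | start in state i).
Boundary conditions: a_X = 1, a_U = 0.
For each transient state i, a_i = sum_j P(i->j) * a_j:
  a_Y = 1/8*a_X + 3/16*a_Y + 1/16*a_Z + 3/8*a_W + 1/4*a_U
  a_Z = 1/16*a_X + 3/4*a_Y + 1/16*a_Z + 1/8*a_W + 0*a_U
  a_W = 1/16*a_X + 0*a_Y + 1/16*a_Z + 1/4*a_W + 5/8*a_U

Substituting a_X = 1 and a_U = 0, rearrange to (I - Q) a = r where r[i] = P(i -> X):
  [13/16, -1/16, -3/8] . (a_Y, a_Z, a_W) = 1/8
  [-3/4, 15/16, -1/8] . (a_Y, a_Z, a_W) = 1/16
  [0, -1/16, 3/4] . (a_Y, a_Z, a_W) = 1/16

Solving yields:
  a_Y = 233/1049
  a_Z = 271/1049
  a_W = 110/1049

Starting state is W, so the absorption probability is a_W = 110/1049.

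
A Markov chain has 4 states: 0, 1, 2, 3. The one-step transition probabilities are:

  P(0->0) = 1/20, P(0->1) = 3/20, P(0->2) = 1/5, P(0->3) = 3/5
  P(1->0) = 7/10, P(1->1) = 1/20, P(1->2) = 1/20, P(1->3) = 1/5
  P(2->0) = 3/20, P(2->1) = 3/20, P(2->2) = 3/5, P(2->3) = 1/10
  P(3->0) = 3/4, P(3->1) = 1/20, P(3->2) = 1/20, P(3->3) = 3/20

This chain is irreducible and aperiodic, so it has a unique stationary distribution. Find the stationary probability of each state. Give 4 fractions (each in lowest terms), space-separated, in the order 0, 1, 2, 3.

Answer: 2449/6864 373/3432 1579/6864 95/312

Derivation:
The stationary distribution satisfies pi = pi * P, i.e.:
  pi_0 = 1/20*pi_0 + 7/10*pi_1 + 3/20*pi_2 + 3/4*pi_3
  pi_1 = 3/20*pi_0 + 1/20*pi_1 + 3/20*pi_2 + 1/20*pi_3
  pi_2 = 1/5*pi_0 + 1/20*pi_1 + 3/5*pi_2 + 1/20*pi_3
  pi_3 = 3/5*pi_0 + 1/5*pi_1 + 1/10*pi_2 + 3/20*pi_3
with normalization: pi_0 + pi_1 + pi_2 + pi_3 = 1.

Using the first 3 balance equations plus normalization, the linear system A*pi = b is:
  [-19/20, 7/10, 3/20, 3/4] . pi = 0
  [3/20, -19/20, 3/20, 1/20] . pi = 0
  [1/5, 1/20, -2/5, 1/20] . pi = 0
  [1, 1, 1, 1] . pi = 1

Solving yields:
  pi_0 = 2449/6864
  pi_1 = 373/3432
  pi_2 = 1579/6864
  pi_3 = 95/312

Verification (pi * P):
  2449/6864*1/20 + 373/3432*7/10 + 1579/6864*3/20 + 95/312*3/4 = 2449/6864 = pi_0  (ok)
  2449/6864*3/20 + 373/3432*1/20 + 1579/6864*3/20 + 95/312*1/20 = 373/3432 = pi_1  (ok)
  2449/6864*1/5 + 373/3432*1/20 + 1579/6864*3/5 + 95/312*1/20 = 1579/6864 = pi_2  (ok)
  2449/6864*3/5 + 373/3432*1/5 + 1579/6864*1/10 + 95/312*3/20 = 95/312 = pi_3  (ok)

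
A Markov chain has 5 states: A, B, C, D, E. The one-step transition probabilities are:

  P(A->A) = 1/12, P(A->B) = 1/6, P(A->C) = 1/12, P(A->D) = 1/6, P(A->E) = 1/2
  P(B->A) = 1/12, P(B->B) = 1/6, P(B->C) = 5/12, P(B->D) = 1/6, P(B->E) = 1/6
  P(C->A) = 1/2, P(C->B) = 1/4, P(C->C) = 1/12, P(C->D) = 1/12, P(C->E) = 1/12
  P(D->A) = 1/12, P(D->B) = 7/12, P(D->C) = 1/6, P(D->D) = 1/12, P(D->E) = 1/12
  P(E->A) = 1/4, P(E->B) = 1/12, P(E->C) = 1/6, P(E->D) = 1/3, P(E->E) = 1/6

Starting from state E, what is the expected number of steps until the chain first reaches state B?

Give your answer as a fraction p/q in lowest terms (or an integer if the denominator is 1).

Let h_i = expected steps to first reach B from state i.
Boundary: h_B = 0.
First-step equations for the other states:
  h_A = 1 + 1/12*h_A + 1/6*h_B + 1/12*h_C + 1/6*h_D + 1/2*h_E
  h_C = 1 + 1/2*h_A + 1/4*h_B + 1/12*h_C + 1/12*h_D + 1/12*h_E
  h_D = 1 + 1/12*h_A + 7/12*h_B + 1/6*h_C + 1/12*h_D + 1/12*h_E
  h_E = 1 + 1/4*h_A + 1/12*h_B + 1/6*h_C + 1/3*h_D + 1/6*h_E

Substituting h_B = 0 and rearranging gives the linear system (I - Q) h = 1:
  [11/12, -1/12, -1/6, -1/2] . (h_A, h_C, h_D, h_E) = 1
  [-1/2, 11/12, -1/12, -1/12] . (h_A, h_C, h_D, h_E) = 1
  [-1/12, -1/6, 11/12, -1/12] . (h_A, h_C, h_D, h_E) = 1
  [-1/4, -1/6, -1/3, 5/6] . (h_A, h_C, h_D, h_E) = 1

Solving yields:
  h_A = 1351/313
  h_C = 1277/313
  h_D = 1641/626
  h_E = 2729/626

Starting state is E, so the expected hitting time is h_E = 2729/626.

Answer: 2729/626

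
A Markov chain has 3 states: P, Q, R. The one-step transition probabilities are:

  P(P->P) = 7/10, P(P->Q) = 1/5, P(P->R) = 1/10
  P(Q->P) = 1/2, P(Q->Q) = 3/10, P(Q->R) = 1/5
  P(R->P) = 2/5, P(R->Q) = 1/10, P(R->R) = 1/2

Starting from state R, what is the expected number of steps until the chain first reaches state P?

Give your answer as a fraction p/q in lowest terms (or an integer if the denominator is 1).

Answer: 80/33

Derivation:
Let h_i = expected steps to first reach P from state i.
Boundary: h_P = 0.
First-step equations for the other states:
  h_Q = 1 + 1/2*h_P + 3/10*h_Q + 1/5*h_R
  h_R = 1 + 2/5*h_P + 1/10*h_Q + 1/2*h_R

Substituting h_P = 0 and rearranging gives the linear system (I - Q) h = 1:
  [7/10, -1/5] . (h_Q, h_R) = 1
  [-1/10, 1/2] . (h_Q, h_R) = 1

Solving yields:
  h_Q = 70/33
  h_R = 80/33

Starting state is R, so the expected hitting time is h_R = 80/33.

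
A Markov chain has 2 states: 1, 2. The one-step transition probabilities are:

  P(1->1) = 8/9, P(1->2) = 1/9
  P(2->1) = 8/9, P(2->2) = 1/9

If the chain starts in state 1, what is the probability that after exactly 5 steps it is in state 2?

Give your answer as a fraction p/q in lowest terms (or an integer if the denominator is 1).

Answer: 1/9

Derivation:
Computing P^5 by repeated multiplication:
P^1 =
  1: [8/9, 1/9]
  2: [8/9, 1/9]
P^2 =
  1: [8/9, 1/9]
  2: [8/9, 1/9]
P^3 =
  1: [8/9, 1/9]
  2: [8/9, 1/9]
P^4 =
  1: [8/9, 1/9]
  2: [8/9, 1/9]
P^5 =
  1: [8/9, 1/9]
  2: [8/9, 1/9]

(P^5)[1 -> 2] = 1/9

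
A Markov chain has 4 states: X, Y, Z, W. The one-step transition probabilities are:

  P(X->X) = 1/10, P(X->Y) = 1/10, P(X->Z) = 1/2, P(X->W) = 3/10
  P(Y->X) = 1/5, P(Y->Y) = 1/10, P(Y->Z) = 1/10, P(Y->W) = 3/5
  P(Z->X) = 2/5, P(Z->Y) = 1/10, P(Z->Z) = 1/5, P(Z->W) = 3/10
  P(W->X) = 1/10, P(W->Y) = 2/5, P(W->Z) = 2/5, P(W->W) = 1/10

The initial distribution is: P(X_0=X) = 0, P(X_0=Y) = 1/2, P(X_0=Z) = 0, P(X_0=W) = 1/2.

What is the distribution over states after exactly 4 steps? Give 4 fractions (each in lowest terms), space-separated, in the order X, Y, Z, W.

Answer: 2093/10000 3803/20000 379/1250 5947/20000

Derivation:
Propagating the distribution step by step (d_{t+1} = d_t * P):
d_0 = (X=0, Y=1/2, Z=0, W=1/2)
  d_1[X] = 0*1/10 + 1/2*1/5 + 0*2/5 + 1/2*1/10 = 3/20
  d_1[Y] = 0*1/10 + 1/2*1/10 + 0*1/10 + 1/2*2/5 = 1/4
  d_1[Z] = 0*1/2 + 1/2*1/10 + 0*1/5 + 1/2*2/5 = 1/4
  d_1[W] = 0*3/10 + 1/2*3/5 + 0*3/10 + 1/2*1/10 = 7/20
d_1 = (X=3/20, Y=1/4, Z=1/4, W=7/20)
  d_2[X] = 3/20*1/10 + 1/4*1/5 + 1/4*2/5 + 7/20*1/10 = 1/5
  d_2[Y] = 3/20*1/10 + 1/4*1/10 + 1/4*1/10 + 7/20*2/5 = 41/200
  d_2[Z] = 3/20*1/2 + 1/4*1/10 + 1/4*1/5 + 7/20*2/5 = 29/100
  d_2[W] = 3/20*3/10 + 1/4*3/5 + 1/4*3/10 + 7/20*1/10 = 61/200
d_2 = (X=1/5, Y=41/200, Z=29/100, W=61/200)
  d_3[X] = 1/5*1/10 + 41/200*1/5 + 29/100*2/5 + 61/200*1/10 = 83/400
  d_3[Y] = 1/5*1/10 + 41/200*1/10 + 29/100*1/10 + 61/200*2/5 = 383/2000
  d_3[Z] = 1/5*1/2 + 41/200*1/10 + 29/100*1/5 + 61/200*2/5 = 601/2000
  d_3[W] = 1/5*3/10 + 41/200*3/5 + 29/100*3/10 + 61/200*1/10 = 601/2000
d_3 = (X=83/400, Y=383/2000, Z=601/2000, W=601/2000)
  d_4[X] = 83/400*1/10 + 383/2000*1/5 + 601/2000*2/5 + 601/2000*1/10 = 2093/10000
  d_4[Y] = 83/400*1/10 + 383/2000*1/10 + 601/2000*1/10 + 601/2000*2/5 = 3803/20000
  d_4[Z] = 83/400*1/2 + 383/2000*1/10 + 601/2000*1/5 + 601/2000*2/5 = 379/1250
  d_4[W] = 83/400*3/10 + 383/2000*3/5 + 601/2000*3/10 + 601/2000*1/10 = 5947/20000
d_4 = (X=2093/10000, Y=3803/20000, Z=379/1250, W=5947/20000)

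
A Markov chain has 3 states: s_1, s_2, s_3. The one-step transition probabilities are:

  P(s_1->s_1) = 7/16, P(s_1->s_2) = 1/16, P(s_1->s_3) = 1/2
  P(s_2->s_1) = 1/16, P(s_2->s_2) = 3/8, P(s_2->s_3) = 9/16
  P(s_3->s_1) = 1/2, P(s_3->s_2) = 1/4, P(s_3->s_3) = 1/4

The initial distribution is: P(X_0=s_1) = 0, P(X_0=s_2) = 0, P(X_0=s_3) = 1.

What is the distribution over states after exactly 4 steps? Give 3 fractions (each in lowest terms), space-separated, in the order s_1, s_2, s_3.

Propagating the distribution step by step (d_{t+1} = d_t * P):
d_0 = (s_1=0, s_2=0, s_3=1)
  d_1[s_1] = 0*7/16 + 0*1/16 + 1*1/2 = 1/2
  d_1[s_2] = 0*1/16 + 0*3/8 + 1*1/4 = 1/4
  d_1[s_3] = 0*1/2 + 0*9/16 + 1*1/4 = 1/4
d_1 = (s_1=1/2, s_2=1/4, s_3=1/4)
  d_2[s_1] = 1/2*7/16 + 1/4*1/16 + 1/4*1/2 = 23/64
  d_2[s_2] = 1/2*1/16 + 1/4*3/8 + 1/4*1/4 = 3/16
  d_2[s_3] = 1/2*1/2 + 1/4*9/16 + 1/4*1/4 = 29/64
d_2 = (s_1=23/64, s_2=3/16, s_3=29/64)
  d_3[s_1] = 23/64*7/16 + 3/16*1/16 + 29/64*1/2 = 405/1024
  d_3[s_2] = 23/64*1/16 + 3/16*3/8 + 29/64*1/4 = 211/1024
  d_3[s_3] = 23/64*1/2 + 3/16*9/16 + 29/64*1/4 = 51/128
d_3 = (s_1=405/1024, s_2=211/1024, s_3=51/128)
  d_4[s_1] = 405/1024*7/16 + 211/1024*1/16 + 51/128*1/2 = 3155/8192
  d_4[s_2] = 405/1024*1/16 + 211/1024*3/8 + 51/128*1/4 = 3303/16384
  d_4[s_3] = 405/1024*1/2 + 211/1024*9/16 + 51/128*1/4 = 6771/16384
d_4 = (s_1=3155/8192, s_2=3303/16384, s_3=6771/16384)

Answer: 3155/8192 3303/16384 6771/16384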